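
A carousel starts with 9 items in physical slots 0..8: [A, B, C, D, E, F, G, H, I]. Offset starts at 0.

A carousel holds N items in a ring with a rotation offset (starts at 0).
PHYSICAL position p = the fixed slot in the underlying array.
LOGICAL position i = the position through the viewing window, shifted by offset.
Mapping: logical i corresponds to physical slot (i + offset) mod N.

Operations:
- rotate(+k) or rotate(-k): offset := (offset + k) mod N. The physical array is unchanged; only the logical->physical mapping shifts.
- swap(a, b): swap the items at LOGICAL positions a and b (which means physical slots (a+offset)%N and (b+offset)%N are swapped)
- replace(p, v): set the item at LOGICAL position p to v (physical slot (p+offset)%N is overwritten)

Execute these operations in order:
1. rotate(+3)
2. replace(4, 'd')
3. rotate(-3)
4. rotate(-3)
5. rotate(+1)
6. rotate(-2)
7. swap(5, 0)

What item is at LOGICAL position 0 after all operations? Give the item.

Answer: B

Derivation:
After op 1 (rotate(+3)): offset=3, physical=[A,B,C,D,E,F,G,H,I], logical=[D,E,F,G,H,I,A,B,C]
After op 2 (replace(4, 'd')): offset=3, physical=[A,B,C,D,E,F,G,d,I], logical=[D,E,F,G,d,I,A,B,C]
After op 3 (rotate(-3)): offset=0, physical=[A,B,C,D,E,F,G,d,I], logical=[A,B,C,D,E,F,G,d,I]
After op 4 (rotate(-3)): offset=6, physical=[A,B,C,D,E,F,G,d,I], logical=[G,d,I,A,B,C,D,E,F]
After op 5 (rotate(+1)): offset=7, physical=[A,B,C,D,E,F,G,d,I], logical=[d,I,A,B,C,D,E,F,G]
After op 6 (rotate(-2)): offset=5, physical=[A,B,C,D,E,F,G,d,I], logical=[F,G,d,I,A,B,C,D,E]
After op 7 (swap(5, 0)): offset=5, physical=[A,F,C,D,E,B,G,d,I], logical=[B,G,d,I,A,F,C,D,E]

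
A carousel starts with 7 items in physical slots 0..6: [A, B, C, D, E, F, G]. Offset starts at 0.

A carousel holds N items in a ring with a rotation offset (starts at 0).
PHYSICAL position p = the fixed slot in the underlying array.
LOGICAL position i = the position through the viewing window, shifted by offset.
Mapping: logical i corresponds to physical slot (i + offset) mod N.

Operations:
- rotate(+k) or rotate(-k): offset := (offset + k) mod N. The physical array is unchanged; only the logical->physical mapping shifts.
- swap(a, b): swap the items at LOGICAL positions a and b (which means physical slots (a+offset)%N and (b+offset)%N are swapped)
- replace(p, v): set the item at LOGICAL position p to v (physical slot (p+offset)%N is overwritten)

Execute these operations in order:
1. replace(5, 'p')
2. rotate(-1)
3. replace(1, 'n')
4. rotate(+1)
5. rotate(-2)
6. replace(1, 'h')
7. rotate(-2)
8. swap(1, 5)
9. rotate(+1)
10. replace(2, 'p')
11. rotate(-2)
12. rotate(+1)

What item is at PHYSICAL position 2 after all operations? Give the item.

Answer: C

Derivation:
After op 1 (replace(5, 'p')): offset=0, physical=[A,B,C,D,E,p,G], logical=[A,B,C,D,E,p,G]
After op 2 (rotate(-1)): offset=6, physical=[A,B,C,D,E,p,G], logical=[G,A,B,C,D,E,p]
After op 3 (replace(1, 'n')): offset=6, physical=[n,B,C,D,E,p,G], logical=[G,n,B,C,D,E,p]
After op 4 (rotate(+1)): offset=0, physical=[n,B,C,D,E,p,G], logical=[n,B,C,D,E,p,G]
After op 5 (rotate(-2)): offset=5, physical=[n,B,C,D,E,p,G], logical=[p,G,n,B,C,D,E]
After op 6 (replace(1, 'h')): offset=5, physical=[n,B,C,D,E,p,h], logical=[p,h,n,B,C,D,E]
After op 7 (rotate(-2)): offset=3, physical=[n,B,C,D,E,p,h], logical=[D,E,p,h,n,B,C]
After op 8 (swap(1, 5)): offset=3, physical=[n,E,C,D,B,p,h], logical=[D,B,p,h,n,E,C]
After op 9 (rotate(+1)): offset=4, physical=[n,E,C,D,B,p,h], logical=[B,p,h,n,E,C,D]
After op 10 (replace(2, 'p')): offset=4, physical=[n,E,C,D,B,p,p], logical=[B,p,p,n,E,C,D]
After op 11 (rotate(-2)): offset=2, physical=[n,E,C,D,B,p,p], logical=[C,D,B,p,p,n,E]
After op 12 (rotate(+1)): offset=3, physical=[n,E,C,D,B,p,p], logical=[D,B,p,p,n,E,C]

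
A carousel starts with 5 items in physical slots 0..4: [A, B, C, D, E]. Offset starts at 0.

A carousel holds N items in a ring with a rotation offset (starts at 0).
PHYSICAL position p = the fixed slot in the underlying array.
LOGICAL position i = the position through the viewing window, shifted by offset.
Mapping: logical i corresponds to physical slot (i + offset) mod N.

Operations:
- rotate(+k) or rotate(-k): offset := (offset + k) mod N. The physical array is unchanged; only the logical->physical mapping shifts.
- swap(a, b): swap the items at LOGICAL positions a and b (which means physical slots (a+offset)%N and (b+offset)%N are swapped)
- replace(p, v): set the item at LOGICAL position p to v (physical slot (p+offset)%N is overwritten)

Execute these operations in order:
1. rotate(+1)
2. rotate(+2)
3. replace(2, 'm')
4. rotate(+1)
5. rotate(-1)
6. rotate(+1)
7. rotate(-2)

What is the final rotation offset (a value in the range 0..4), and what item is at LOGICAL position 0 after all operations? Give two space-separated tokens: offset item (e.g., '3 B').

After op 1 (rotate(+1)): offset=1, physical=[A,B,C,D,E], logical=[B,C,D,E,A]
After op 2 (rotate(+2)): offset=3, physical=[A,B,C,D,E], logical=[D,E,A,B,C]
After op 3 (replace(2, 'm')): offset=3, physical=[m,B,C,D,E], logical=[D,E,m,B,C]
After op 4 (rotate(+1)): offset=4, physical=[m,B,C,D,E], logical=[E,m,B,C,D]
After op 5 (rotate(-1)): offset=3, physical=[m,B,C,D,E], logical=[D,E,m,B,C]
After op 6 (rotate(+1)): offset=4, physical=[m,B,C,D,E], logical=[E,m,B,C,D]
After op 7 (rotate(-2)): offset=2, physical=[m,B,C,D,E], logical=[C,D,E,m,B]

Answer: 2 C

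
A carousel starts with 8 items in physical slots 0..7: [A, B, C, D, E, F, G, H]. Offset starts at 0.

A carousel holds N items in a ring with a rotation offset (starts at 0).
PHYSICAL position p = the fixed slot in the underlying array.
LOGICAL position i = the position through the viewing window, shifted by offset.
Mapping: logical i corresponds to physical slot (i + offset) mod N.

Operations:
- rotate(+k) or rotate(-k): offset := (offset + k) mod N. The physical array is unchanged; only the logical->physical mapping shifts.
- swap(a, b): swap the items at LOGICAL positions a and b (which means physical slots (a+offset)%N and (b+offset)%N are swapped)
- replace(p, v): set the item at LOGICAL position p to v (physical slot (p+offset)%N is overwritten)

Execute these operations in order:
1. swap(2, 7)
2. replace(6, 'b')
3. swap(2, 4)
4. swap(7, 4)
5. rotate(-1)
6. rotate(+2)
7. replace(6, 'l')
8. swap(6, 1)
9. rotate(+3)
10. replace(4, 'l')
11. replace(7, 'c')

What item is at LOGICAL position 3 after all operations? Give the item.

After op 1 (swap(2, 7)): offset=0, physical=[A,B,H,D,E,F,G,C], logical=[A,B,H,D,E,F,G,C]
After op 2 (replace(6, 'b')): offset=0, physical=[A,B,H,D,E,F,b,C], logical=[A,B,H,D,E,F,b,C]
After op 3 (swap(2, 4)): offset=0, physical=[A,B,E,D,H,F,b,C], logical=[A,B,E,D,H,F,b,C]
After op 4 (swap(7, 4)): offset=0, physical=[A,B,E,D,C,F,b,H], logical=[A,B,E,D,C,F,b,H]
After op 5 (rotate(-1)): offset=7, physical=[A,B,E,D,C,F,b,H], logical=[H,A,B,E,D,C,F,b]
After op 6 (rotate(+2)): offset=1, physical=[A,B,E,D,C,F,b,H], logical=[B,E,D,C,F,b,H,A]
After op 7 (replace(6, 'l')): offset=1, physical=[A,B,E,D,C,F,b,l], logical=[B,E,D,C,F,b,l,A]
After op 8 (swap(6, 1)): offset=1, physical=[A,B,l,D,C,F,b,E], logical=[B,l,D,C,F,b,E,A]
After op 9 (rotate(+3)): offset=4, physical=[A,B,l,D,C,F,b,E], logical=[C,F,b,E,A,B,l,D]
After op 10 (replace(4, 'l')): offset=4, physical=[l,B,l,D,C,F,b,E], logical=[C,F,b,E,l,B,l,D]
After op 11 (replace(7, 'c')): offset=4, physical=[l,B,l,c,C,F,b,E], logical=[C,F,b,E,l,B,l,c]

Answer: E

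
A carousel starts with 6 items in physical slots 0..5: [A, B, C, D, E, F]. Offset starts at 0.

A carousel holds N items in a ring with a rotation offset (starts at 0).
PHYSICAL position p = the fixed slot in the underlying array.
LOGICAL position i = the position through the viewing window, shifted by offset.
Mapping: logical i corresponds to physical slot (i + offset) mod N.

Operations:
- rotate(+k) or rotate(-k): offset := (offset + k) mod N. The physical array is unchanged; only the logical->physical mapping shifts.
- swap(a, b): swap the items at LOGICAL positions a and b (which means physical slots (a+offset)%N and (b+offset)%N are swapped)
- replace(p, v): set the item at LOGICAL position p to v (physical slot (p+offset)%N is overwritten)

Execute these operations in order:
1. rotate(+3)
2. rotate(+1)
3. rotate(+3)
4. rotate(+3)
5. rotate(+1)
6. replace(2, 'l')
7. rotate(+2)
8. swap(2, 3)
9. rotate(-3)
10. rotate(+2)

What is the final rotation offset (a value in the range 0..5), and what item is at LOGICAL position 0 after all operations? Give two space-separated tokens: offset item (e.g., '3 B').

After op 1 (rotate(+3)): offset=3, physical=[A,B,C,D,E,F], logical=[D,E,F,A,B,C]
After op 2 (rotate(+1)): offset=4, physical=[A,B,C,D,E,F], logical=[E,F,A,B,C,D]
After op 3 (rotate(+3)): offset=1, physical=[A,B,C,D,E,F], logical=[B,C,D,E,F,A]
After op 4 (rotate(+3)): offset=4, physical=[A,B,C,D,E,F], logical=[E,F,A,B,C,D]
After op 5 (rotate(+1)): offset=5, physical=[A,B,C,D,E,F], logical=[F,A,B,C,D,E]
After op 6 (replace(2, 'l')): offset=5, physical=[A,l,C,D,E,F], logical=[F,A,l,C,D,E]
After op 7 (rotate(+2)): offset=1, physical=[A,l,C,D,E,F], logical=[l,C,D,E,F,A]
After op 8 (swap(2, 3)): offset=1, physical=[A,l,C,E,D,F], logical=[l,C,E,D,F,A]
After op 9 (rotate(-3)): offset=4, physical=[A,l,C,E,D,F], logical=[D,F,A,l,C,E]
After op 10 (rotate(+2)): offset=0, physical=[A,l,C,E,D,F], logical=[A,l,C,E,D,F]

Answer: 0 A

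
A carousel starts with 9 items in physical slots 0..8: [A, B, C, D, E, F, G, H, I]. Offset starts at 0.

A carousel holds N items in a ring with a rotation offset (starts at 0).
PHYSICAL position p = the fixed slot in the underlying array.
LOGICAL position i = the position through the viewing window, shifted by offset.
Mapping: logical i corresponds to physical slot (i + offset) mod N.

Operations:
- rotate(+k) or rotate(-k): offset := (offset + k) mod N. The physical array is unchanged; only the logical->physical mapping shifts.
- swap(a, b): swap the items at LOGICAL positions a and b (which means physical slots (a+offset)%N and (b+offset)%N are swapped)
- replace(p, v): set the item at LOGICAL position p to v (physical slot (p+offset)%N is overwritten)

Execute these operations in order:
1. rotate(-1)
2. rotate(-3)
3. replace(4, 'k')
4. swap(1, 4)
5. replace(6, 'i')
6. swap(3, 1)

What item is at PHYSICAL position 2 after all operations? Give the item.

Answer: i

Derivation:
After op 1 (rotate(-1)): offset=8, physical=[A,B,C,D,E,F,G,H,I], logical=[I,A,B,C,D,E,F,G,H]
After op 2 (rotate(-3)): offset=5, physical=[A,B,C,D,E,F,G,H,I], logical=[F,G,H,I,A,B,C,D,E]
After op 3 (replace(4, 'k')): offset=5, physical=[k,B,C,D,E,F,G,H,I], logical=[F,G,H,I,k,B,C,D,E]
After op 4 (swap(1, 4)): offset=5, physical=[G,B,C,D,E,F,k,H,I], logical=[F,k,H,I,G,B,C,D,E]
After op 5 (replace(6, 'i')): offset=5, physical=[G,B,i,D,E,F,k,H,I], logical=[F,k,H,I,G,B,i,D,E]
After op 6 (swap(3, 1)): offset=5, physical=[G,B,i,D,E,F,I,H,k], logical=[F,I,H,k,G,B,i,D,E]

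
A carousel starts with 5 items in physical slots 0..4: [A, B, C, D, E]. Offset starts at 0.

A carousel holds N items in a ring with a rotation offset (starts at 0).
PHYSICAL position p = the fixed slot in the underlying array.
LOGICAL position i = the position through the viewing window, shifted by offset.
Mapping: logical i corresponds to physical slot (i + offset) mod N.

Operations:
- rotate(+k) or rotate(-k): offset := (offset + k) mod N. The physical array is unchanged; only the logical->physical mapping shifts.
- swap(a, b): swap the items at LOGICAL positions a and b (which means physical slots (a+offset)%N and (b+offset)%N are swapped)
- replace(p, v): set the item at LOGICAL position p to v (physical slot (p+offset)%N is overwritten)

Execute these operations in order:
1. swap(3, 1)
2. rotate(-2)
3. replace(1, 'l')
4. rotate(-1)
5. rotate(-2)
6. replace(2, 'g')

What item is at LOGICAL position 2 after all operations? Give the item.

After op 1 (swap(3, 1)): offset=0, physical=[A,D,C,B,E], logical=[A,D,C,B,E]
After op 2 (rotate(-2)): offset=3, physical=[A,D,C,B,E], logical=[B,E,A,D,C]
After op 3 (replace(1, 'l')): offset=3, physical=[A,D,C,B,l], logical=[B,l,A,D,C]
After op 4 (rotate(-1)): offset=2, physical=[A,D,C,B,l], logical=[C,B,l,A,D]
After op 5 (rotate(-2)): offset=0, physical=[A,D,C,B,l], logical=[A,D,C,B,l]
After op 6 (replace(2, 'g')): offset=0, physical=[A,D,g,B,l], logical=[A,D,g,B,l]

Answer: g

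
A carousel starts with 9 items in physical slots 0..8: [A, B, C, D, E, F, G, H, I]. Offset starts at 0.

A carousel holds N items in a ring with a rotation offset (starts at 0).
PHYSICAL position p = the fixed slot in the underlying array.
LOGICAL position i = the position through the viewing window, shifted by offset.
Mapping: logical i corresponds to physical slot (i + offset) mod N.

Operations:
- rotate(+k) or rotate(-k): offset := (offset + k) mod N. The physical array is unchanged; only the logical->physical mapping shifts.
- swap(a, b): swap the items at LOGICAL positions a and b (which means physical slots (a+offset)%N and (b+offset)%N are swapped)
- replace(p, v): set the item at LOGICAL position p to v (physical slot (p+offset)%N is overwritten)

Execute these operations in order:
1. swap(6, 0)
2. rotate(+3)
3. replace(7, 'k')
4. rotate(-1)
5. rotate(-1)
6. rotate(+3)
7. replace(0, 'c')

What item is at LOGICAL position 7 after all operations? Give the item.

After op 1 (swap(6, 0)): offset=0, physical=[G,B,C,D,E,F,A,H,I], logical=[G,B,C,D,E,F,A,H,I]
After op 2 (rotate(+3)): offset=3, physical=[G,B,C,D,E,F,A,H,I], logical=[D,E,F,A,H,I,G,B,C]
After op 3 (replace(7, 'k')): offset=3, physical=[G,k,C,D,E,F,A,H,I], logical=[D,E,F,A,H,I,G,k,C]
After op 4 (rotate(-1)): offset=2, physical=[G,k,C,D,E,F,A,H,I], logical=[C,D,E,F,A,H,I,G,k]
After op 5 (rotate(-1)): offset=1, physical=[G,k,C,D,E,F,A,H,I], logical=[k,C,D,E,F,A,H,I,G]
After op 6 (rotate(+3)): offset=4, physical=[G,k,C,D,E,F,A,H,I], logical=[E,F,A,H,I,G,k,C,D]
After op 7 (replace(0, 'c')): offset=4, physical=[G,k,C,D,c,F,A,H,I], logical=[c,F,A,H,I,G,k,C,D]

Answer: C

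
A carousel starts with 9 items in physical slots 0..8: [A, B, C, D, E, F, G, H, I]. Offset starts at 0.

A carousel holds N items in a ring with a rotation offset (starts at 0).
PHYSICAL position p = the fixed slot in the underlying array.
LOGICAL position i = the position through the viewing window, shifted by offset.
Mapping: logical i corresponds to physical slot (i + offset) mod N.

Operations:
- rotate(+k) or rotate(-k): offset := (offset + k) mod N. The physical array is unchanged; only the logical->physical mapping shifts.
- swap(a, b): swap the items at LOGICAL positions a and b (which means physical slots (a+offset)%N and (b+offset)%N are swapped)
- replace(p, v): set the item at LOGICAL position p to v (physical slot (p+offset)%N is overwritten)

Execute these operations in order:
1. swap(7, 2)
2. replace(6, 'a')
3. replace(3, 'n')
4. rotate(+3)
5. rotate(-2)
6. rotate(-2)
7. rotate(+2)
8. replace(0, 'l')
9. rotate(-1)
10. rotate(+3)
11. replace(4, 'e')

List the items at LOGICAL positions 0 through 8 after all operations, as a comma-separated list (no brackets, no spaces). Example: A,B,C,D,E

Answer: n,E,F,a,e,I,A,l,H

Derivation:
After op 1 (swap(7, 2)): offset=0, physical=[A,B,H,D,E,F,G,C,I], logical=[A,B,H,D,E,F,G,C,I]
After op 2 (replace(6, 'a')): offset=0, physical=[A,B,H,D,E,F,a,C,I], logical=[A,B,H,D,E,F,a,C,I]
After op 3 (replace(3, 'n')): offset=0, physical=[A,B,H,n,E,F,a,C,I], logical=[A,B,H,n,E,F,a,C,I]
After op 4 (rotate(+3)): offset=3, physical=[A,B,H,n,E,F,a,C,I], logical=[n,E,F,a,C,I,A,B,H]
After op 5 (rotate(-2)): offset=1, physical=[A,B,H,n,E,F,a,C,I], logical=[B,H,n,E,F,a,C,I,A]
After op 6 (rotate(-2)): offset=8, physical=[A,B,H,n,E,F,a,C,I], logical=[I,A,B,H,n,E,F,a,C]
After op 7 (rotate(+2)): offset=1, physical=[A,B,H,n,E,F,a,C,I], logical=[B,H,n,E,F,a,C,I,A]
After op 8 (replace(0, 'l')): offset=1, physical=[A,l,H,n,E,F,a,C,I], logical=[l,H,n,E,F,a,C,I,A]
After op 9 (rotate(-1)): offset=0, physical=[A,l,H,n,E,F,a,C,I], logical=[A,l,H,n,E,F,a,C,I]
After op 10 (rotate(+3)): offset=3, physical=[A,l,H,n,E,F,a,C,I], logical=[n,E,F,a,C,I,A,l,H]
After op 11 (replace(4, 'e')): offset=3, physical=[A,l,H,n,E,F,a,e,I], logical=[n,E,F,a,e,I,A,l,H]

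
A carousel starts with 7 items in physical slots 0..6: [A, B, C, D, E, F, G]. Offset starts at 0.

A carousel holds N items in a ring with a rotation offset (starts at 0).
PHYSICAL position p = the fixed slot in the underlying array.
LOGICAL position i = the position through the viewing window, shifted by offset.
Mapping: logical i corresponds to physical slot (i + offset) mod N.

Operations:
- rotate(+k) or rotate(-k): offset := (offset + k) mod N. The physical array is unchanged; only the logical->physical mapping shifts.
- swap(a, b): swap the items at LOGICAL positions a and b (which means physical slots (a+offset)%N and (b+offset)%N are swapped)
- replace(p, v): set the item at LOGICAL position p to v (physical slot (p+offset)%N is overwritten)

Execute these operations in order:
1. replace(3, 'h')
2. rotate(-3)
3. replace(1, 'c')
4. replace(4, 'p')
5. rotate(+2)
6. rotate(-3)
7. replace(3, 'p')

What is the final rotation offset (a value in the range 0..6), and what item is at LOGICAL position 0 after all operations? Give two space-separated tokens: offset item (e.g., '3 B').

Answer: 3 h

Derivation:
After op 1 (replace(3, 'h')): offset=0, physical=[A,B,C,h,E,F,G], logical=[A,B,C,h,E,F,G]
After op 2 (rotate(-3)): offset=4, physical=[A,B,C,h,E,F,G], logical=[E,F,G,A,B,C,h]
After op 3 (replace(1, 'c')): offset=4, physical=[A,B,C,h,E,c,G], logical=[E,c,G,A,B,C,h]
After op 4 (replace(4, 'p')): offset=4, physical=[A,p,C,h,E,c,G], logical=[E,c,G,A,p,C,h]
After op 5 (rotate(+2)): offset=6, physical=[A,p,C,h,E,c,G], logical=[G,A,p,C,h,E,c]
After op 6 (rotate(-3)): offset=3, physical=[A,p,C,h,E,c,G], logical=[h,E,c,G,A,p,C]
After op 7 (replace(3, 'p')): offset=3, physical=[A,p,C,h,E,c,p], logical=[h,E,c,p,A,p,C]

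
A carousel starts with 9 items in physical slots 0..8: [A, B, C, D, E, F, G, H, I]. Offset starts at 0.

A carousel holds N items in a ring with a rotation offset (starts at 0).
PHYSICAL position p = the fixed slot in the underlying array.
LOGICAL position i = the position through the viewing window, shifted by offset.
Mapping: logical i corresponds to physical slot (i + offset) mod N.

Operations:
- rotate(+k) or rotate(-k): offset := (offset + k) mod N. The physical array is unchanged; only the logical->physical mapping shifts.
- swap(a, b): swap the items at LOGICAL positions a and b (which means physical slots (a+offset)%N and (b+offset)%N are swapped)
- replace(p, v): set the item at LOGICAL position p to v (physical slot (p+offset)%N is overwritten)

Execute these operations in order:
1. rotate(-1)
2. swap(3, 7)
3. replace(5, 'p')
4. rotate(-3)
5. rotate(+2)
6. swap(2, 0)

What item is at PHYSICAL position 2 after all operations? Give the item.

Answer: G

Derivation:
After op 1 (rotate(-1)): offset=8, physical=[A,B,C,D,E,F,G,H,I], logical=[I,A,B,C,D,E,F,G,H]
After op 2 (swap(3, 7)): offset=8, physical=[A,B,G,D,E,F,C,H,I], logical=[I,A,B,G,D,E,F,C,H]
After op 3 (replace(5, 'p')): offset=8, physical=[A,B,G,D,p,F,C,H,I], logical=[I,A,B,G,D,p,F,C,H]
After op 4 (rotate(-3)): offset=5, physical=[A,B,G,D,p,F,C,H,I], logical=[F,C,H,I,A,B,G,D,p]
After op 5 (rotate(+2)): offset=7, physical=[A,B,G,D,p,F,C,H,I], logical=[H,I,A,B,G,D,p,F,C]
After op 6 (swap(2, 0)): offset=7, physical=[H,B,G,D,p,F,C,A,I], logical=[A,I,H,B,G,D,p,F,C]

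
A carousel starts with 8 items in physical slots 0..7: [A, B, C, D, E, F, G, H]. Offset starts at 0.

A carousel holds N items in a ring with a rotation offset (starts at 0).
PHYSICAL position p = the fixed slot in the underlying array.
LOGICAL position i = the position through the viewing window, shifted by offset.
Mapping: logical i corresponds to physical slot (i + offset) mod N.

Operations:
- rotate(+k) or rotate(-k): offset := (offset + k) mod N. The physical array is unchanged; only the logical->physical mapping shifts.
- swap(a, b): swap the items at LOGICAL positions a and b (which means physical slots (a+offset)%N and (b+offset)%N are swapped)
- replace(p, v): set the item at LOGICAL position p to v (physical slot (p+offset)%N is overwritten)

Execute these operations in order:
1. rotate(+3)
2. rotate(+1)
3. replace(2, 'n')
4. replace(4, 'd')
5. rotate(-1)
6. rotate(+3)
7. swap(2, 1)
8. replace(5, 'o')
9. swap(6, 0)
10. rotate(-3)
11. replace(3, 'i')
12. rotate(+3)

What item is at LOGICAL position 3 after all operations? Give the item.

After op 1 (rotate(+3)): offset=3, physical=[A,B,C,D,E,F,G,H], logical=[D,E,F,G,H,A,B,C]
After op 2 (rotate(+1)): offset=4, physical=[A,B,C,D,E,F,G,H], logical=[E,F,G,H,A,B,C,D]
After op 3 (replace(2, 'n')): offset=4, physical=[A,B,C,D,E,F,n,H], logical=[E,F,n,H,A,B,C,D]
After op 4 (replace(4, 'd')): offset=4, physical=[d,B,C,D,E,F,n,H], logical=[E,F,n,H,d,B,C,D]
After op 5 (rotate(-1)): offset=3, physical=[d,B,C,D,E,F,n,H], logical=[D,E,F,n,H,d,B,C]
After op 6 (rotate(+3)): offset=6, physical=[d,B,C,D,E,F,n,H], logical=[n,H,d,B,C,D,E,F]
After op 7 (swap(2, 1)): offset=6, physical=[H,B,C,D,E,F,n,d], logical=[n,d,H,B,C,D,E,F]
After op 8 (replace(5, 'o')): offset=6, physical=[H,B,C,o,E,F,n,d], logical=[n,d,H,B,C,o,E,F]
After op 9 (swap(6, 0)): offset=6, physical=[H,B,C,o,n,F,E,d], logical=[E,d,H,B,C,o,n,F]
After op 10 (rotate(-3)): offset=3, physical=[H,B,C,o,n,F,E,d], logical=[o,n,F,E,d,H,B,C]
After op 11 (replace(3, 'i')): offset=3, physical=[H,B,C,o,n,F,i,d], logical=[o,n,F,i,d,H,B,C]
After op 12 (rotate(+3)): offset=6, physical=[H,B,C,o,n,F,i,d], logical=[i,d,H,B,C,o,n,F]

Answer: B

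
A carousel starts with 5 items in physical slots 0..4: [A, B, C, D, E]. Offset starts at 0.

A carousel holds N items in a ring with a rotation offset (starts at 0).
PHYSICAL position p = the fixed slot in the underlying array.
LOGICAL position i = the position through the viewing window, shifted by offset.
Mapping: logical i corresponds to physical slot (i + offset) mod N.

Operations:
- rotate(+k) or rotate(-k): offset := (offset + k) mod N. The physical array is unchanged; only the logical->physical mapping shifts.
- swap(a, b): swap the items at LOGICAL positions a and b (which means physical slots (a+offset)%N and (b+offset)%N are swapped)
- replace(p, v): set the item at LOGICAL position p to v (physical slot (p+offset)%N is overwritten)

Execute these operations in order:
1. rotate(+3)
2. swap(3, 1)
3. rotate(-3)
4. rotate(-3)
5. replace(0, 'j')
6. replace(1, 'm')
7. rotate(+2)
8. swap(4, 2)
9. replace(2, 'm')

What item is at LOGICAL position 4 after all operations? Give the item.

After op 1 (rotate(+3)): offset=3, physical=[A,B,C,D,E], logical=[D,E,A,B,C]
After op 2 (swap(3, 1)): offset=3, physical=[A,E,C,D,B], logical=[D,B,A,E,C]
After op 3 (rotate(-3)): offset=0, physical=[A,E,C,D,B], logical=[A,E,C,D,B]
After op 4 (rotate(-3)): offset=2, physical=[A,E,C,D,B], logical=[C,D,B,A,E]
After op 5 (replace(0, 'j')): offset=2, physical=[A,E,j,D,B], logical=[j,D,B,A,E]
After op 6 (replace(1, 'm')): offset=2, physical=[A,E,j,m,B], logical=[j,m,B,A,E]
After op 7 (rotate(+2)): offset=4, physical=[A,E,j,m,B], logical=[B,A,E,j,m]
After op 8 (swap(4, 2)): offset=4, physical=[A,m,j,E,B], logical=[B,A,m,j,E]
After op 9 (replace(2, 'm')): offset=4, physical=[A,m,j,E,B], logical=[B,A,m,j,E]

Answer: E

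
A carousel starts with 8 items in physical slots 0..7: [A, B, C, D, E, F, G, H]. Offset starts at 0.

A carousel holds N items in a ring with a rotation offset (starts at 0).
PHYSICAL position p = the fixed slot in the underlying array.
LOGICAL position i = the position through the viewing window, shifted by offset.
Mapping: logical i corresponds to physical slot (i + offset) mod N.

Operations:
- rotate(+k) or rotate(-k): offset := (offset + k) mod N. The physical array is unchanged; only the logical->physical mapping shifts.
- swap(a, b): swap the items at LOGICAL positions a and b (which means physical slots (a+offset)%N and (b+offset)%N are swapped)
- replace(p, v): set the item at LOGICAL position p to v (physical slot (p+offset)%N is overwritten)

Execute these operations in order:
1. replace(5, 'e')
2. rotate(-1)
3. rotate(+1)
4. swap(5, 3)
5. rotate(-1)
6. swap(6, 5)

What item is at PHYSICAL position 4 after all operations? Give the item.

Answer: D

Derivation:
After op 1 (replace(5, 'e')): offset=0, physical=[A,B,C,D,E,e,G,H], logical=[A,B,C,D,E,e,G,H]
After op 2 (rotate(-1)): offset=7, physical=[A,B,C,D,E,e,G,H], logical=[H,A,B,C,D,E,e,G]
After op 3 (rotate(+1)): offset=0, physical=[A,B,C,D,E,e,G,H], logical=[A,B,C,D,E,e,G,H]
After op 4 (swap(5, 3)): offset=0, physical=[A,B,C,e,E,D,G,H], logical=[A,B,C,e,E,D,G,H]
After op 5 (rotate(-1)): offset=7, physical=[A,B,C,e,E,D,G,H], logical=[H,A,B,C,e,E,D,G]
After op 6 (swap(6, 5)): offset=7, physical=[A,B,C,e,D,E,G,H], logical=[H,A,B,C,e,D,E,G]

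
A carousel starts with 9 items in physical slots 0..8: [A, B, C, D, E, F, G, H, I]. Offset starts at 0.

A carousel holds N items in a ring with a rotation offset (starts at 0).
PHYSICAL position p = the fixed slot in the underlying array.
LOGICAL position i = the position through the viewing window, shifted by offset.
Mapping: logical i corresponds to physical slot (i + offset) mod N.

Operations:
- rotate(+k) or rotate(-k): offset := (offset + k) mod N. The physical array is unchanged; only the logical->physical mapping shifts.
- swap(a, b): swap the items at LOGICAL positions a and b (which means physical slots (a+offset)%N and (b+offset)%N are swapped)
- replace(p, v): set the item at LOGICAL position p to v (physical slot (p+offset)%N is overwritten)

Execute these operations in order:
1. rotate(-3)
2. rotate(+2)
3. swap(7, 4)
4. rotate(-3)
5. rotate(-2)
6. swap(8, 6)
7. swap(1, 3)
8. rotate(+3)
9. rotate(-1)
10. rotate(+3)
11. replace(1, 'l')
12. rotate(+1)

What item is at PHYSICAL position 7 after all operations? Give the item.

Answer: H

Derivation:
After op 1 (rotate(-3)): offset=6, physical=[A,B,C,D,E,F,G,H,I], logical=[G,H,I,A,B,C,D,E,F]
After op 2 (rotate(+2)): offset=8, physical=[A,B,C,D,E,F,G,H,I], logical=[I,A,B,C,D,E,F,G,H]
After op 3 (swap(7, 4)): offset=8, physical=[A,B,C,G,E,F,D,H,I], logical=[I,A,B,C,G,E,F,D,H]
After op 4 (rotate(-3)): offset=5, physical=[A,B,C,G,E,F,D,H,I], logical=[F,D,H,I,A,B,C,G,E]
After op 5 (rotate(-2)): offset=3, physical=[A,B,C,G,E,F,D,H,I], logical=[G,E,F,D,H,I,A,B,C]
After op 6 (swap(8, 6)): offset=3, physical=[C,B,A,G,E,F,D,H,I], logical=[G,E,F,D,H,I,C,B,A]
After op 7 (swap(1, 3)): offset=3, physical=[C,B,A,G,D,F,E,H,I], logical=[G,D,F,E,H,I,C,B,A]
After op 8 (rotate(+3)): offset=6, physical=[C,B,A,G,D,F,E,H,I], logical=[E,H,I,C,B,A,G,D,F]
After op 9 (rotate(-1)): offset=5, physical=[C,B,A,G,D,F,E,H,I], logical=[F,E,H,I,C,B,A,G,D]
After op 10 (rotate(+3)): offset=8, physical=[C,B,A,G,D,F,E,H,I], logical=[I,C,B,A,G,D,F,E,H]
After op 11 (replace(1, 'l')): offset=8, physical=[l,B,A,G,D,F,E,H,I], logical=[I,l,B,A,G,D,F,E,H]
After op 12 (rotate(+1)): offset=0, physical=[l,B,A,G,D,F,E,H,I], logical=[l,B,A,G,D,F,E,H,I]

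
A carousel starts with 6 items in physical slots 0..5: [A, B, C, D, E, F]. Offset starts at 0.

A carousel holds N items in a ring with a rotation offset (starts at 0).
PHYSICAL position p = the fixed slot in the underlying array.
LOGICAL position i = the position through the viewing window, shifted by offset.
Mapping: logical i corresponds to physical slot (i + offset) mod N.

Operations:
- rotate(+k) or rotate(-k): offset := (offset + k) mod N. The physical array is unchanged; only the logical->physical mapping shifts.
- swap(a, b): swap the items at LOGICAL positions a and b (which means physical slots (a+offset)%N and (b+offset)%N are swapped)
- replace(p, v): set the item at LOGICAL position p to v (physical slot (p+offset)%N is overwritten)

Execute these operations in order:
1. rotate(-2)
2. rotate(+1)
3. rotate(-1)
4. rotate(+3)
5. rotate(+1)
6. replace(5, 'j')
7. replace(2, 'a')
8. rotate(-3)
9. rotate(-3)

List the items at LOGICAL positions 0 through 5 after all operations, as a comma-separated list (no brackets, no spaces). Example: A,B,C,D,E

Answer: C,D,a,F,A,j

Derivation:
After op 1 (rotate(-2)): offset=4, physical=[A,B,C,D,E,F], logical=[E,F,A,B,C,D]
After op 2 (rotate(+1)): offset=5, physical=[A,B,C,D,E,F], logical=[F,A,B,C,D,E]
After op 3 (rotate(-1)): offset=4, physical=[A,B,C,D,E,F], logical=[E,F,A,B,C,D]
After op 4 (rotate(+3)): offset=1, physical=[A,B,C,D,E,F], logical=[B,C,D,E,F,A]
After op 5 (rotate(+1)): offset=2, physical=[A,B,C,D,E,F], logical=[C,D,E,F,A,B]
After op 6 (replace(5, 'j')): offset=2, physical=[A,j,C,D,E,F], logical=[C,D,E,F,A,j]
After op 7 (replace(2, 'a')): offset=2, physical=[A,j,C,D,a,F], logical=[C,D,a,F,A,j]
After op 8 (rotate(-3)): offset=5, physical=[A,j,C,D,a,F], logical=[F,A,j,C,D,a]
After op 9 (rotate(-3)): offset=2, physical=[A,j,C,D,a,F], logical=[C,D,a,F,A,j]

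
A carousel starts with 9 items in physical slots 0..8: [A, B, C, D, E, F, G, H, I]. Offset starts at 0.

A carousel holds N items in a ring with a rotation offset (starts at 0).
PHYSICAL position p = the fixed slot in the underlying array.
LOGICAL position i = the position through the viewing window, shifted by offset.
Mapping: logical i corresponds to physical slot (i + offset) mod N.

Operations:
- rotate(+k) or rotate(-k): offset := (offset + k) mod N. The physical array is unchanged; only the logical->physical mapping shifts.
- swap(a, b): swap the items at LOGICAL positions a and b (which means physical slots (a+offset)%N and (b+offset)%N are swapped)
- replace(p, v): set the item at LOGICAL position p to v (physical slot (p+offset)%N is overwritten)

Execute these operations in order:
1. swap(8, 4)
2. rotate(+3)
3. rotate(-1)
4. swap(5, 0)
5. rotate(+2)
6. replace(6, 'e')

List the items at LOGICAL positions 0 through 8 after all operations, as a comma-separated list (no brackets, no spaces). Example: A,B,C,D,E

After op 1 (swap(8, 4)): offset=0, physical=[A,B,C,D,I,F,G,H,E], logical=[A,B,C,D,I,F,G,H,E]
After op 2 (rotate(+3)): offset=3, physical=[A,B,C,D,I,F,G,H,E], logical=[D,I,F,G,H,E,A,B,C]
After op 3 (rotate(-1)): offset=2, physical=[A,B,C,D,I,F,G,H,E], logical=[C,D,I,F,G,H,E,A,B]
After op 4 (swap(5, 0)): offset=2, physical=[A,B,H,D,I,F,G,C,E], logical=[H,D,I,F,G,C,E,A,B]
After op 5 (rotate(+2)): offset=4, physical=[A,B,H,D,I,F,G,C,E], logical=[I,F,G,C,E,A,B,H,D]
After op 6 (replace(6, 'e')): offset=4, physical=[A,e,H,D,I,F,G,C,E], logical=[I,F,G,C,E,A,e,H,D]

Answer: I,F,G,C,E,A,e,H,D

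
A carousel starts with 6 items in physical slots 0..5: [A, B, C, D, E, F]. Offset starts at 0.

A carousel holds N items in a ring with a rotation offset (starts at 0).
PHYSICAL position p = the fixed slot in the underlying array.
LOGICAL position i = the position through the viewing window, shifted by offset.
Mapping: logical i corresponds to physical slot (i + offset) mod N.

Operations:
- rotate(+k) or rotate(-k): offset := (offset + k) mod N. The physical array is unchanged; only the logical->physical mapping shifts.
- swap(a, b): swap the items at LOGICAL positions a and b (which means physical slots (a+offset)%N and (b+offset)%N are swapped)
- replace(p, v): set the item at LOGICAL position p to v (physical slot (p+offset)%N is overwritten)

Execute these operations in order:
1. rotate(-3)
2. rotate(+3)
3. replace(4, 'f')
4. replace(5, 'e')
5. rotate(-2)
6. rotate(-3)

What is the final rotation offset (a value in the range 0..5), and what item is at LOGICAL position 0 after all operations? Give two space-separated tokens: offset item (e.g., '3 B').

Answer: 1 B

Derivation:
After op 1 (rotate(-3)): offset=3, physical=[A,B,C,D,E,F], logical=[D,E,F,A,B,C]
After op 2 (rotate(+3)): offset=0, physical=[A,B,C,D,E,F], logical=[A,B,C,D,E,F]
After op 3 (replace(4, 'f')): offset=0, physical=[A,B,C,D,f,F], logical=[A,B,C,D,f,F]
After op 4 (replace(5, 'e')): offset=0, physical=[A,B,C,D,f,e], logical=[A,B,C,D,f,e]
After op 5 (rotate(-2)): offset=4, physical=[A,B,C,D,f,e], logical=[f,e,A,B,C,D]
After op 6 (rotate(-3)): offset=1, physical=[A,B,C,D,f,e], logical=[B,C,D,f,e,A]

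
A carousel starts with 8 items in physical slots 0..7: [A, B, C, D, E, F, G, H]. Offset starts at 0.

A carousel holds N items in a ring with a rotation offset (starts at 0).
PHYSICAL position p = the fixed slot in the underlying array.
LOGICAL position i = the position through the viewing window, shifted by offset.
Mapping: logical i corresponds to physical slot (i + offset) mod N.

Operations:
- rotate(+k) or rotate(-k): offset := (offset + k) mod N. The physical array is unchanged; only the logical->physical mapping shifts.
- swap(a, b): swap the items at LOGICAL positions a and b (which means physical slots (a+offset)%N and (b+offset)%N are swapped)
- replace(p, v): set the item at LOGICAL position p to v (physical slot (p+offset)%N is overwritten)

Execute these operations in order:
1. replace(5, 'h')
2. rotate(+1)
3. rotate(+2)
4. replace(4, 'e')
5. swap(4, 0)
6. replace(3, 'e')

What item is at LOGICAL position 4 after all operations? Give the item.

After op 1 (replace(5, 'h')): offset=0, physical=[A,B,C,D,E,h,G,H], logical=[A,B,C,D,E,h,G,H]
After op 2 (rotate(+1)): offset=1, physical=[A,B,C,D,E,h,G,H], logical=[B,C,D,E,h,G,H,A]
After op 3 (rotate(+2)): offset=3, physical=[A,B,C,D,E,h,G,H], logical=[D,E,h,G,H,A,B,C]
After op 4 (replace(4, 'e')): offset=3, physical=[A,B,C,D,E,h,G,e], logical=[D,E,h,G,e,A,B,C]
After op 5 (swap(4, 0)): offset=3, physical=[A,B,C,e,E,h,G,D], logical=[e,E,h,G,D,A,B,C]
After op 6 (replace(3, 'e')): offset=3, physical=[A,B,C,e,E,h,e,D], logical=[e,E,h,e,D,A,B,C]

Answer: D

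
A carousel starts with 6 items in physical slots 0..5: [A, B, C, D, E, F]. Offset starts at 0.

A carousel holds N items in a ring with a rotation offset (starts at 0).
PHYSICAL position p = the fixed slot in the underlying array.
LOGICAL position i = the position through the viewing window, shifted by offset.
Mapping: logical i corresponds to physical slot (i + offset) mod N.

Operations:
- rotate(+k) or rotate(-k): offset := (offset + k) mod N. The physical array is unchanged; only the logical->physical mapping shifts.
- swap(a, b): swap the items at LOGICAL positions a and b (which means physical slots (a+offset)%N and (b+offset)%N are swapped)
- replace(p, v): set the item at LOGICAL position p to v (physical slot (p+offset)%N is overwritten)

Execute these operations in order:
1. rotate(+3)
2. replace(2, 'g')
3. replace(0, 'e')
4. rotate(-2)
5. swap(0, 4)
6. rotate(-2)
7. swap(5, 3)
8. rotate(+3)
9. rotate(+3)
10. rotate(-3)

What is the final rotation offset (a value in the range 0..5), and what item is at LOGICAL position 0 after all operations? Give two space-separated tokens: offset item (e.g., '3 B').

After op 1 (rotate(+3)): offset=3, physical=[A,B,C,D,E,F], logical=[D,E,F,A,B,C]
After op 2 (replace(2, 'g')): offset=3, physical=[A,B,C,D,E,g], logical=[D,E,g,A,B,C]
After op 3 (replace(0, 'e')): offset=3, physical=[A,B,C,e,E,g], logical=[e,E,g,A,B,C]
After op 4 (rotate(-2)): offset=1, physical=[A,B,C,e,E,g], logical=[B,C,e,E,g,A]
After op 5 (swap(0, 4)): offset=1, physical=[A,g,C,e,E,B], logical=[g,C,e,E,B,A]
After op 6 (rotate(-2)): offset=5, physical=[A,g,C,e,E,B], logical=[B,A,g,C,e,E]
After op 7 (swap(5, 3)): offset=5, physical=[A,g,E,e,C,B], logical=[B,A,g,E,e,C]
After op 8 (rotate(+3)): offset=2, physical=[A,g,E,e,C,B], logical=[E,e,C,B,A,g]
After op 9 (rotate(+3)): offset=5, physical=[A,g,E,e,C,B], logical=[B,A,g,E,e,C]
After op 10 (rotate(-3)): offset=2, physical=[A,g,E,e,C,B], logical=[E,e,C,B,A,g]

Answer: 2 E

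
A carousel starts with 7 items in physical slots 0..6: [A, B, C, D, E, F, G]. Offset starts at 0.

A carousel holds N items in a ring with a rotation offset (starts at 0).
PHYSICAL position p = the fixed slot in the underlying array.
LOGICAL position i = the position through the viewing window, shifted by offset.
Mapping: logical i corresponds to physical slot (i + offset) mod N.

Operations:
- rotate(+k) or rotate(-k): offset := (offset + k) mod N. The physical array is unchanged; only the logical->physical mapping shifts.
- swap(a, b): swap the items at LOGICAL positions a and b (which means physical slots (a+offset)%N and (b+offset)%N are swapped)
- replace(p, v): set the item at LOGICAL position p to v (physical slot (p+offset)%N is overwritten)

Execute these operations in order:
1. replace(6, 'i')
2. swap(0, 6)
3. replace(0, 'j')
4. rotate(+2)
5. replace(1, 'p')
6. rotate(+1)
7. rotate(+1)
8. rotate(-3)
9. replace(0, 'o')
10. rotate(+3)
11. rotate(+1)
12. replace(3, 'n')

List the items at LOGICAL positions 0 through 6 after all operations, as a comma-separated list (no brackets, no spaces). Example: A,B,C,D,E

Answer: F,A,j,n,C,p,E

Derivation:
After op 1 (replace(6, 'i')): offset=0, physical=[A,B,C,D,E,F,i], logical=[A,B,C,D,E,F,i]
After op 2 (swap(0, 6)): offset=0, physical=[i,B,C,D,E,F,A], logical=[i,B,C,D,E,F,A]
After op 3 (replace(0, 'j')): offset=0, physical=[j,B,C,D,E,F,A], logical=[j,B,C,D,E,F,A]
After op 4 (rotate(+2)): offset=2, physical=[j,B,C,D,E,F,A], logical=[C,D,E,F,A,j,B]
After op 5 (replace(1, 'p')): offset=2, physical=[j,B,C,p,E,F,A], logical=[C,p,E,F,A,j,B]
After op 6 (rotate(+1)): offset=3, physical=[j,B,C,p,E,F,A], logical=[p,E,F,A,j,B,C]
After op 7 (rotate(+1)): offset=4, physical=[j,B,C,p,E,F,A], logical=[E,F,A,j,B,C,p]
After op 8 (rotate(-3)): offset=1, physical=[j,B,C,p,E,F,A], logical=[B,C,p,E,F,A,j]
After op 9 (replace(0, 'o')): offset=1, physical=[j,o,C,p,E,F,A], logical=[o,C,p,E,F,A,j]
After op 10 (rotate(+3)): offset=4, physical=[j,o,C,p,E,F,A], logical=[E,F,A,j,o,C,p]
After op 11 (rotate(+1)): offset=5, physical=[j,o,C,p,E,F,A], logical=[F,A,j,o,C,p,E]
After op 12 (replace(3, 'n')): offset=5, physical=[j,n,C,p,E,F,A], logical=[F,A,j,n,C,p,E]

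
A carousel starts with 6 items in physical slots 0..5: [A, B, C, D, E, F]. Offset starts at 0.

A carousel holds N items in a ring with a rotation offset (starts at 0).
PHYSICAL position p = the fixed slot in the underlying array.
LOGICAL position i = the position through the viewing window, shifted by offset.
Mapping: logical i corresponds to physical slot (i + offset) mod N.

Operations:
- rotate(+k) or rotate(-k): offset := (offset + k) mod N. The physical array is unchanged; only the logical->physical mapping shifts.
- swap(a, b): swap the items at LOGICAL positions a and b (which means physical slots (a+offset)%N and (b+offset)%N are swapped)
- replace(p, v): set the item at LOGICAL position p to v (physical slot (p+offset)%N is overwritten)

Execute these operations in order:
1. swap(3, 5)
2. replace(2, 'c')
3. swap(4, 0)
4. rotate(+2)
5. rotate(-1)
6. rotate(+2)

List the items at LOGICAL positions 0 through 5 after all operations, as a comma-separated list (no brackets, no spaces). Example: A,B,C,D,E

After op 1 (swap(3, 5)): offset=0, physical=[A,B,C,F,E,D], logical=[A,B,C,F,E,D]
After op 2 (replace(2, 'c')): offset=0, physical=[A,B,c,F,E,D], logical=[A,B,c,F,E,D]
After op 3 (swap(4, 0)): offset=0, physical=[E,B,c,F,A,D], logical=[E,B,c,F,A,D]
After op 4 (rotate(+2)): offset=2, physical=[E,B,c,F,A,D], logical=[c,F,A,D,E,B]
After op 5 (rotate(-1)): offset=1, physical=[E,B,c,F,A,D], logical=[B,c,F,A,D,E]
After op 6 (rotate(+2)): offset=3, physical=[E,B,c,F,A,D], logical=[F,A,D,E,B,c]

Answer: F,A,D,E,B,c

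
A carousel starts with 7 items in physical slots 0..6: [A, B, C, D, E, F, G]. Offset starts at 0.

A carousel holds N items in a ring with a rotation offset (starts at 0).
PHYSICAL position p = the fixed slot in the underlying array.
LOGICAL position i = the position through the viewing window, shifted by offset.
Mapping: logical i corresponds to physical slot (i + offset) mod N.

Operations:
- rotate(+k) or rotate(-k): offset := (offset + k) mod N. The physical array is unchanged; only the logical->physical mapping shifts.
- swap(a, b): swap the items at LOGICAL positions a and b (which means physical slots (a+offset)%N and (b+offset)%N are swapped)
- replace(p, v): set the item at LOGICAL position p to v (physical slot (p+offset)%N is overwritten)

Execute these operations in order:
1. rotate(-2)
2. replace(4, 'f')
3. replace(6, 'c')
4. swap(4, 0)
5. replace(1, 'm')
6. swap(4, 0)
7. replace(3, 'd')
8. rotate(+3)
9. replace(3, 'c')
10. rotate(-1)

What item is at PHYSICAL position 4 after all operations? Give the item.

Answer: c

Derivation:
After op 1 (rotate(-2)): offset=5, physical=[A,B,C,D,E,F,G], logical=[F,G,A,B,C,D,E]
After op 2 (replace(4, 'f')): offset=5, physical=[A,B,f,D,E,F,G], logical=[F,G,A,B,f,D,E]
After op 3 (replace(6, 'c')): offset=5, physical=[A,B,f,D,c,F,G], logical=[F,G,A,B,f,D,c]
After op 4 (swap(4, 0)): offset=5, physical=[A,B,F,D,c,f,G], logical=[f,G,A,B,F,D,c]
After op 5 (replace(1, 'm')): offset=5, physical=[A,B,F,D,c,f,m], logical=[f,m,A,B,F,D,c]
After op 6 (swap(4, 0)): offset=5, physical=[A,B,f,D,c,F,m], logical=[F,m,A,B,f,D,c]
After op 7 (replace(3, 'd')): offset=5, physical=[A,d,f,D,c,F,m], logical=[F,m,A,d,f,D,c]
After op 8 (rotate(+3)): offset=1, physical=[A,d,f,D,c,F,m], logical=[d,f,D,c,F,m,A]
After op 9 (replace(3, 'c')): offset=1, physical=[A,d,f,D,c,F,m], logical=[d,f,D,c,F,m,A]
After op 10 (rotate(-1)): offset=0, physical=[A,d,f,D,c,F,m], logical=[A,d,f,D,c,F,m]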